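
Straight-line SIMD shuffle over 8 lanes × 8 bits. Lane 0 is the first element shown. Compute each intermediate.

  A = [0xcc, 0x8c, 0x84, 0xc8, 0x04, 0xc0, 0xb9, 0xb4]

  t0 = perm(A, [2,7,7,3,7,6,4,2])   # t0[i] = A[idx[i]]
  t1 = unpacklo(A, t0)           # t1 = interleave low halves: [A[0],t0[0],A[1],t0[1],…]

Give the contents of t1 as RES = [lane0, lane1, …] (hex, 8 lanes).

  t0: 84 b4 b4 c8 b4 b9 04 84
  t1: cc 84 8c b4 84 b4 c8 c8

RES = [0xcc, 0x84, 0x8c, 0xb4, 0x84, 0xb4, 0xc8, 0xc8]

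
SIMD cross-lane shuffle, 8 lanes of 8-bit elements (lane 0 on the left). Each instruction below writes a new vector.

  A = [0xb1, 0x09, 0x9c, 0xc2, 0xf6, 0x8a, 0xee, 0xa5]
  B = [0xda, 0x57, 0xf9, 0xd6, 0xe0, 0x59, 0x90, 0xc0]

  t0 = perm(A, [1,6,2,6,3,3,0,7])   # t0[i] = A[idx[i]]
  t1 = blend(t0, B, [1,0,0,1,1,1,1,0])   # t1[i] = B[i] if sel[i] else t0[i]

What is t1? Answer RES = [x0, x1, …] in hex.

RES = [0xda, 0xee, 0x9c, 0xd6, 0xe0, 0x59, 0x90, 0xa5]

→ t0 |09|ee|9c|ee|c2|c2|b1|a5|
→ t1 |da|ee|9c|d6|e0|59|90|a5|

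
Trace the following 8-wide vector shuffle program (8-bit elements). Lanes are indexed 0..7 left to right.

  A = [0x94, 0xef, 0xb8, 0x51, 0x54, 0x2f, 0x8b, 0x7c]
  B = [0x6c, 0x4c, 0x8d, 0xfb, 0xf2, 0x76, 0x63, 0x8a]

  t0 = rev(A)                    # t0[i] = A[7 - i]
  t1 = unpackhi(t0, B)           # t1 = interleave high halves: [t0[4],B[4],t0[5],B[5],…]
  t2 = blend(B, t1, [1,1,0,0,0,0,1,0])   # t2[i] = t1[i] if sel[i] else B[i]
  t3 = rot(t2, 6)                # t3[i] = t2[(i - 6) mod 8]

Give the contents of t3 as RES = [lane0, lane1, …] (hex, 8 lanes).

RES = [0x8d, 0xfb, 0xf2, 0x76, 0x94, 0x8a, 0x51, 0xf2]

→ t0 |7c|8b|2f|54|51|b8|ef|94|
→ t1 |51|f2|b8|76|ef|63|94|8a|
→ t2 |51|f2|8d|fb|f2|76|94|8a|
→ t3 |8d|fb|f2|76|94|8a|51|f2|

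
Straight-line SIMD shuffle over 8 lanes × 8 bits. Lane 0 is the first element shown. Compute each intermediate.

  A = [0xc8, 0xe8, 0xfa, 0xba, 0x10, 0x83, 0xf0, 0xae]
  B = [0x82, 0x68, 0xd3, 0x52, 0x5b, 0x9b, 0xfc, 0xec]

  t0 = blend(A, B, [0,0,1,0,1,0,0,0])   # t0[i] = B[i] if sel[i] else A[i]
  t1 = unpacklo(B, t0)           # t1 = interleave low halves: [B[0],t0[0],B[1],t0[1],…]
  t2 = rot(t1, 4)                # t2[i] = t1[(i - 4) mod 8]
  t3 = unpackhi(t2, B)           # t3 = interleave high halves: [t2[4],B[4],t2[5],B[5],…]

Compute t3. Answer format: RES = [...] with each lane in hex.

RES = [ 0x82  0x5b  0xc8  0x9b  0x68  0xfc  0xe8  0xec ]

  t0: c8 e8 d3 ba 5b 83 f0 ae
  t1: 82 c8 68 e8 d3 d3 52 ba
  t2: d3 d3 52 ba 82 c8 68 e8
  t3: 82 5b c8 9b 68 fc e8 ec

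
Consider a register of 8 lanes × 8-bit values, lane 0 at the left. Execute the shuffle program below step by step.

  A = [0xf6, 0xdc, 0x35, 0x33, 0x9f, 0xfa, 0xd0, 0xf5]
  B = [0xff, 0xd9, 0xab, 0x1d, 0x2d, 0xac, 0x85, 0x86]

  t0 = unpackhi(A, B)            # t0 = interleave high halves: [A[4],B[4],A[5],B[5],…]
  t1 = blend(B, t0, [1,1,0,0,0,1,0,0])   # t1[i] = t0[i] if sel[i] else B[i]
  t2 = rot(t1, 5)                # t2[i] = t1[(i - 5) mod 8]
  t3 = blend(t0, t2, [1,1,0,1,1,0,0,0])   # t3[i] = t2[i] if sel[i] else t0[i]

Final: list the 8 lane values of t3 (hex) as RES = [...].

  t0: 9f 2d fa ac d0 85 f5 86
  t1: 9f 2d ab 1d 2d 85 85 86
  t2: 1d 2d 85 85 86 9f 2d ab
  t3: 1d 2d fa 85 86 85 f5 86

RES = [ 0x1d  0x2d  0xfa  0x85  0x86  0x85  0xf5  0x86 ]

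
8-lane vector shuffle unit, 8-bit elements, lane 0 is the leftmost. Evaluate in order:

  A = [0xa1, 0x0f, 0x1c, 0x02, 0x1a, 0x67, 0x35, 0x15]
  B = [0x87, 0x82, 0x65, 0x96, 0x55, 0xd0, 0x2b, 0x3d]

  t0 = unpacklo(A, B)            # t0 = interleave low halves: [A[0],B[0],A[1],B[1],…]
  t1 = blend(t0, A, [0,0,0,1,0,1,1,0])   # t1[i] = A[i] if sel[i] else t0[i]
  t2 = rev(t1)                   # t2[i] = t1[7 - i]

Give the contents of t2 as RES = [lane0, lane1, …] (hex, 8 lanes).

RES = [0x96, 0x35, 0x67, 0x1c, 0x02, 0x0f, 0x87, 0xa1]

t0 = [0xa1, 0x87, 0x0f, 0x82, 0x1c, 0x65, 0x02, 0x96]
t1 = [0xa1, 0x87, 0x0f, 0x02, 0x1c, 0x67, 0x35, 0x96]
t2 = [0x96, 0x35, 0x67, 0x1c, 0x02, 0x0f, 0x87, 0xa1]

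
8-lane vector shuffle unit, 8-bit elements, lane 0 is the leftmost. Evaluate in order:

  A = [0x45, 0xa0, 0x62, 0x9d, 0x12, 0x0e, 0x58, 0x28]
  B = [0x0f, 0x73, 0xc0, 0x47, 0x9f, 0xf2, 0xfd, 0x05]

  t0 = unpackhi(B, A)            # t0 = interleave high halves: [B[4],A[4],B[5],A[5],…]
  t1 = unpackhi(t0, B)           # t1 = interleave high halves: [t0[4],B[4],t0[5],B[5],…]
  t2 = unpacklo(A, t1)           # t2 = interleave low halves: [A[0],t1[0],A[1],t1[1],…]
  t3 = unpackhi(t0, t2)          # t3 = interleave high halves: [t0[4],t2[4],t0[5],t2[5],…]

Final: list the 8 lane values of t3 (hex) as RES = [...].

RES = [ 0xfd  0x62  0x58  0x58  0x05  0x9d  0x28  0xf2 ]

  t0: 9f 12 f2 0e fd 58 05 28
  t1: fd 9f 58 f2 05 fd 28 05
  t2: 45 fd a0 9f 62 58 9d f2
  t3: fd 62 58 58 05 9d 28 f2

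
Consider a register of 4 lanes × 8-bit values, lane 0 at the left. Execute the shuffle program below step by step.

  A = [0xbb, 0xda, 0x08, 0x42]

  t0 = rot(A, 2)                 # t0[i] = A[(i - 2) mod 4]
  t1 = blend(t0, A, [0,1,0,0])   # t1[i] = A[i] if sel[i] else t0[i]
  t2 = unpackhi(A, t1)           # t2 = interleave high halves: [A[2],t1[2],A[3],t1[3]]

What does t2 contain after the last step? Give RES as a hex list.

RES = [ 0x08  0xbb  0x42  0xda ]

t0 = [0x08, 0x42, 0xbb, 0xda]
t1 = [0x08, 0xda, 0xbb, 0xda]
t2 = [0x08, 0xbb, 0x42, 0xda]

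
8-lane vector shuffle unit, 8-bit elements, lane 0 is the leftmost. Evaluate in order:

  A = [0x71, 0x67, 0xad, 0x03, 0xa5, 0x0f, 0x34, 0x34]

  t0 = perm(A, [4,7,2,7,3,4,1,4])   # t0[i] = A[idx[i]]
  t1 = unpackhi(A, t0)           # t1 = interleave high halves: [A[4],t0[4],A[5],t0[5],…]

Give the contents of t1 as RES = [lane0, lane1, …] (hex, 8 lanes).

  t0: a5 34 ad 34 03 a5 67 a5
  t1: a5 03 0f a5 34 67 34 a5

RES = [ 0xa5  0x03  0x0f  0xa5  0x34  0x67  0x34  0xa5 ]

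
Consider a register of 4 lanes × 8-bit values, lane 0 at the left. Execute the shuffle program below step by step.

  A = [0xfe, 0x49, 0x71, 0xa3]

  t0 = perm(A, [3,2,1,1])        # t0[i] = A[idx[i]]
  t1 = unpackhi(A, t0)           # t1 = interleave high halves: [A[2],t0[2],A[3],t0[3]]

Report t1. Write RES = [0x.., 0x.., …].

  t0: a3 71 49 49
  t1: 71 49 a3 49

RES = [ 0x71  0x49  0xa3  0x49 ]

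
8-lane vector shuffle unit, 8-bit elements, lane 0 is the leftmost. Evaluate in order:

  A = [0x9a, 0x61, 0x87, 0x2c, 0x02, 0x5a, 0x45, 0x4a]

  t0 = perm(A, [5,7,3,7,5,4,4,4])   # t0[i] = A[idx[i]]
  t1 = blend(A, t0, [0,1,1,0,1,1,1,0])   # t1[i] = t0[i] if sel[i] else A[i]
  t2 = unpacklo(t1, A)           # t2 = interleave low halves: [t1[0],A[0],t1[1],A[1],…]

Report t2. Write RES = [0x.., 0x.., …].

  t0: 5a 4a 2c 4a 5a 02 02 02
  t1: 9a 4a 2c 2c 5a 02 02 4a
  t2: 9a 9a 4a 61 2c 87 2c 2c

RES = [0x9a, 0x9a, 0x4a, 0x61, 0x2c, 0x87, 0x2c, 0x2c]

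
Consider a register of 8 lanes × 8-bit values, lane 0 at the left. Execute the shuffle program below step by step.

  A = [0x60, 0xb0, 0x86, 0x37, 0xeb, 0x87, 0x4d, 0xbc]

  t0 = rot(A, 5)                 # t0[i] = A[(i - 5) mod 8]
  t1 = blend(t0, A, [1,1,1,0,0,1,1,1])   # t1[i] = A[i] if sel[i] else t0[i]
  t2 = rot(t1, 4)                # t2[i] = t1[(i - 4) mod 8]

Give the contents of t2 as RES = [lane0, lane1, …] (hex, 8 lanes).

t0 = [0x37, 0xeb, 0x87, 0x4d, 0xbc, 0x60, 0xb0, 0x86]
t1 = [0x60, 0xb0, 0x86, 0x4d, 0xbc, 0x87, 0x4d, 0xbc]
t2 = [0xbc, 0x87, 0x4d, 0xbc, 0x60, 0xb0, 0x86, 0x4d]

RES = [ 0xbc  0x87  0x4d  0xbc  0x60  0xb0  0x86  0x4d ]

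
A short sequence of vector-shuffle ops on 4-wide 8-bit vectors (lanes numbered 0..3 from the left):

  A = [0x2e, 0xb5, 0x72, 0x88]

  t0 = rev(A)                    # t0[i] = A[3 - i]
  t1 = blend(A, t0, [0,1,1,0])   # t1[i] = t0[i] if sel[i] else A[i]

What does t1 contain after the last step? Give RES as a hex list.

  t0: 88 72 b5 2e
  t1: 2e 72 b5 88

RES = [ 0x2e  0x72  0xb5  0x88 ]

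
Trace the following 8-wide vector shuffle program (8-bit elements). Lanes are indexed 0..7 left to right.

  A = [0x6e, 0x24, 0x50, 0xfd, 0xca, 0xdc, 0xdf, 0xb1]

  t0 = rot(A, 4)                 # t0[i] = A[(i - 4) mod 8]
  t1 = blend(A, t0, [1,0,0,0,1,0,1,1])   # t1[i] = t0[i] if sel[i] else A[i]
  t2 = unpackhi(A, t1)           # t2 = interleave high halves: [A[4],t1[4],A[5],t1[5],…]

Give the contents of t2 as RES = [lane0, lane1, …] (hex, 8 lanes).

RES = [0xca, 0x6e, 0xdc, 0xdc, 0xdf, 0x50, 0xb1, 0xfd]

t0 = [0xca, 0xdc, 0xdf, 0xb1, 0x6e, 0x24, 0x50, 0xfd]
t1 = [0xca, 0x24, 0x50, 0xfd, 0x6e, 0xdc, 0x50, 0xfd]
t2 = [0xca, 0x6e, 0xdc, 0xdc, 0xdf, 0x50, 0xb1, 0xfd]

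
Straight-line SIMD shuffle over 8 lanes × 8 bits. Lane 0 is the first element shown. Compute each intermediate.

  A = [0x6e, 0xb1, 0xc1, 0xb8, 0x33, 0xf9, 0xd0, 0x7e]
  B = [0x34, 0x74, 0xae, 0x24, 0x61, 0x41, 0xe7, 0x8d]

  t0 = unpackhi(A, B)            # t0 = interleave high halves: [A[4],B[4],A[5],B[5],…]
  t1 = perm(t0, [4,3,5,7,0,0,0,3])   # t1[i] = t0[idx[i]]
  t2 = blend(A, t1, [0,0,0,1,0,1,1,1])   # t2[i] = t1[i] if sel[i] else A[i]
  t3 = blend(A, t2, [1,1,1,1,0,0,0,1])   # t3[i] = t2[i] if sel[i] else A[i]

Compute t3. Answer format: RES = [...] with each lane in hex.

  t0: 33 61 f9 41 d0 e7 7e 8d
  t1: d0 41 e7 8d 33 33 33 41
  t2: 6e b1 c1 8d 33 33 33 41
  t3: 6e b1 c1 8d 33 f9 d0 41

RES = [ 0x6e  0xb1  0xc1  0x8d  0x33  0xf9  0xd0  0x41 ]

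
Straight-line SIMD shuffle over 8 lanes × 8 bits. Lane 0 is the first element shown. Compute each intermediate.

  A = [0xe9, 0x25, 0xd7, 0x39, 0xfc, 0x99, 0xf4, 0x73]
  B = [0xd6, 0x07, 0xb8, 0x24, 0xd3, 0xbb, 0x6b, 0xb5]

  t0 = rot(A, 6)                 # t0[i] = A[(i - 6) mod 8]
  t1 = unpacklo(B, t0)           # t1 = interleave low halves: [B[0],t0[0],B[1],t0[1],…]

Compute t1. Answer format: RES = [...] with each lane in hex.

→ t0 |d7|39|fc|99|f4|73|e9|25|
→ t1 |d6|d7|07|39|b8|fc|24|99|

RES = [0xd6, 0xd7, 0x07, 0x39, 0xb8, 0xfc, 0x24, 0x99]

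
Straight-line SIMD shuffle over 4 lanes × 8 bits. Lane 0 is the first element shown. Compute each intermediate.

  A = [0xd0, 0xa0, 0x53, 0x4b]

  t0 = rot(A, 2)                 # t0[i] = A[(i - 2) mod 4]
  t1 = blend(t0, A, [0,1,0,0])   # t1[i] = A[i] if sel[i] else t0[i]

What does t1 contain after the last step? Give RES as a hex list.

RES = [0x53, 0xa0, 0xd0, 0xa0]

→ t0 |53|4b|d0|a0|
→ t1 |53|a0|d0|a0|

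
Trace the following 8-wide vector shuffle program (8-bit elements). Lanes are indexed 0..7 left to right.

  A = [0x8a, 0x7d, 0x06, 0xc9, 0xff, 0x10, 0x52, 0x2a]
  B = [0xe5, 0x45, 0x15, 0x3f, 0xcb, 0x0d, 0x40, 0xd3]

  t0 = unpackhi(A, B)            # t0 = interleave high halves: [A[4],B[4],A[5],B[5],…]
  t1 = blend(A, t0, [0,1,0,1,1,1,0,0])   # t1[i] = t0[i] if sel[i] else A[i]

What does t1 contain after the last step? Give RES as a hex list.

RES = [0x8a, 0xcb, 0x06, 0x0d, 0x52, 0x40, 0x52, 0x2a]

  t0: ff cb 10 0d 52 40 2a d3
  t1: 8a cb 06 0d 52 40 52 2a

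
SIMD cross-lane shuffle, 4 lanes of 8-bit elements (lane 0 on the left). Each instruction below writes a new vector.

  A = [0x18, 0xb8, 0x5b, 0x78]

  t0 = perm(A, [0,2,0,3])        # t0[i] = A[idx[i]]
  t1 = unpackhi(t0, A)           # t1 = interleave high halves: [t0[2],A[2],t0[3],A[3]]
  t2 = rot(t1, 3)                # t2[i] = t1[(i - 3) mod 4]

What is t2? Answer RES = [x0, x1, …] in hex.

RES = [ 0x5b  0x78  0x78  0x18 ]

  t0: 18 5b 18 78
  t1: 18 5b 78 78
  t2: 5b 78 78 18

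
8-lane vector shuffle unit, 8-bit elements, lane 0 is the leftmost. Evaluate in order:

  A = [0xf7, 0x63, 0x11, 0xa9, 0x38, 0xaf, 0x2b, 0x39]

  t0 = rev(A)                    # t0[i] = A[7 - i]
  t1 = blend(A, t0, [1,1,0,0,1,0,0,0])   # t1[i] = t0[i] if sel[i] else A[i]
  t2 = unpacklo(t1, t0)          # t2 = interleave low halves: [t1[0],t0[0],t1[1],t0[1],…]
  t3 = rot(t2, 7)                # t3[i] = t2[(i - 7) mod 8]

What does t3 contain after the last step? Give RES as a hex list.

  t0: 39 2b af 38 a9 11 63 f7
  t1: 39 2b 11 a9 a9 af 2b 39
  t2: 39 39 2b 2b 11 af a9 38
  t3: 39 2b 2b 11 af a9 38 39

RES = [ 0x39  0x2b  0x2b  0x11  0xaf  0xa9  0x38  0x39 ]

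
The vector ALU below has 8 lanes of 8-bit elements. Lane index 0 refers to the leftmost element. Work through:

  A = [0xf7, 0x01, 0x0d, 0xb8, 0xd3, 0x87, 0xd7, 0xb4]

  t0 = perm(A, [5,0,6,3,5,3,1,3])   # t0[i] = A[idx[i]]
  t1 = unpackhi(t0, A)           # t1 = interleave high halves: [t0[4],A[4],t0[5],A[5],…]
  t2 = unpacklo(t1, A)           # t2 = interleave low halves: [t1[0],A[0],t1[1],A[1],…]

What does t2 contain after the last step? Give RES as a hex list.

  t0: 87 f7 d7 b8 87 b8 01 b8
  t1: 87 d3 b8 87 01 d7 b8 b4
  t2: 87 f7 d3 01 b8 0d 87 b8

RES = [ 0x87  0xf7  0xd3  0x01  0xb8  0x0d  0x87  0xb8 ]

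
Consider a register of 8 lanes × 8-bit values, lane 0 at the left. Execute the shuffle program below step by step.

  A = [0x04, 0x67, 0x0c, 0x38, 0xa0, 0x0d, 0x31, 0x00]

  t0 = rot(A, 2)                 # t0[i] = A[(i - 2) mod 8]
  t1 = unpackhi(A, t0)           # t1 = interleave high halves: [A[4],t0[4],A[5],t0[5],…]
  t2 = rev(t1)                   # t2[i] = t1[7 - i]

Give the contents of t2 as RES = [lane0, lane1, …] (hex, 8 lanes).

RES = [ 0x0d  0x00  0xa0  0x31  0x38  0x0d  0x0c  0xa0 ]

t0 = [0x31, 0x00, 0x04, 0x67, 0x0c, 0x38, 0xa0, 0x0d]
t1 = [0xa0, 0x0c, 0x0d, 0x38, 0x31, 0xa0, 0x00, 0x0d]
t2 = [0x0d, 0x00, 0xa0, 0x31, 0x38, 0x0d, 0x0c, 0xa0]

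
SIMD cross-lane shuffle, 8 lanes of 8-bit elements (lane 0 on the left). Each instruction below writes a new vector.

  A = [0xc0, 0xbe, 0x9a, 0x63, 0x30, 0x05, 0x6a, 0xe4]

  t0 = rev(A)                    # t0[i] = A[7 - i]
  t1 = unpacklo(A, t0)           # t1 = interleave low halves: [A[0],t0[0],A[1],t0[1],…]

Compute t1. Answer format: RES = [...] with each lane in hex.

RES = [0xc0, 0xe4, 0xbe, 0x6a, 0x9a, 0x05, 0x63, 0x30]

t0 = [0xe4, 0x6a, 0x05, 0x30, 0x63, 0x9a, 0xbe, 0xc0]
t1 = [0xc0, 0xe4, 0xbe, 0x6a, 0x9a, 0x05, 0x63, 0x30]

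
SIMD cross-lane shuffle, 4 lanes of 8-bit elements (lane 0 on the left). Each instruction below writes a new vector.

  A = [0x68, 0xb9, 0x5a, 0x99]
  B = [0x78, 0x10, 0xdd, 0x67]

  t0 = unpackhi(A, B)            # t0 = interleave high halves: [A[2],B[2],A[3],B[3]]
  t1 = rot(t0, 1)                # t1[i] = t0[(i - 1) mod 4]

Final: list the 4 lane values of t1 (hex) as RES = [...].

RES = [ 0x67  0x5a  0xdd  0x99 ]

t0 = [0x5a, 0xdd, 0x99, 0x67]
t1 = [0x67, 0x5a, 0xdd, 0x99]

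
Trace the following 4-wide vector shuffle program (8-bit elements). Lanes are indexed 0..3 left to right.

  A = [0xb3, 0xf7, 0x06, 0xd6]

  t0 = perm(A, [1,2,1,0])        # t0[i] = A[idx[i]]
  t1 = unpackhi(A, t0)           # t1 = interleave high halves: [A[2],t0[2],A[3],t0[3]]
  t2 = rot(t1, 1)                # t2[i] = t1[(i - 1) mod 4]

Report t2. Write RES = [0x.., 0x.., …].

→ t0 |f7|06|f7|b3|
→ t1 |06|f7|d6|b3|
→ t2 |b3|06|f7|d6|

RES = [ 0xb3  0x06  0xf7  0xd6 ]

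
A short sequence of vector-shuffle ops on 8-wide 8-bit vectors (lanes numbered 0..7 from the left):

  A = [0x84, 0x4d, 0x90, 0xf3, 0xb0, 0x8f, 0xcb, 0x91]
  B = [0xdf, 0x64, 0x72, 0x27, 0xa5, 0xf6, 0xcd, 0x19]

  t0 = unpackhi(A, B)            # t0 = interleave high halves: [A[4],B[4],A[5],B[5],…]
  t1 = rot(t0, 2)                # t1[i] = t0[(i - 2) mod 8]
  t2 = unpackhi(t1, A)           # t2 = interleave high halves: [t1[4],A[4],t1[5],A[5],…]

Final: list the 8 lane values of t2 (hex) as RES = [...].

RES = [ 0x8f  0xb0  0xf6  0x8f  0xcb  0xcb  0xcd  0x91 ]

→ t0 |b0|a5|8f|f6|cb|cd|91|19|
→ t1 |91|19|b0|a5|8f|f6|cb|cd|
→ t2 |8f|b0|f6|8f|cb|cb|cd|91|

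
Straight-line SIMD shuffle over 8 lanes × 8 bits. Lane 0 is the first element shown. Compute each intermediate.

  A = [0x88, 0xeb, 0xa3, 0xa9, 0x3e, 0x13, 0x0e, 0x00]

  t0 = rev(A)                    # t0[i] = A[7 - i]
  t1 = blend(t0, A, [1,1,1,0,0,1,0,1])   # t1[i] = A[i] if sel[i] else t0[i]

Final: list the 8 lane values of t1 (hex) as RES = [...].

t0 = [0x00, 0x0e, 0x13, 0x3e, 0xa9, 0xa3, 0xeb, 0x88]
t1 = [0x88, 0xeb, 0xa3, 0x3e, 0xa9, 0x13, 0xeb, 0x00]

RES = [0x88, 0xeb, 0xa3, 0x3e, 0xa9, 0x13, 0xeb, 0x00]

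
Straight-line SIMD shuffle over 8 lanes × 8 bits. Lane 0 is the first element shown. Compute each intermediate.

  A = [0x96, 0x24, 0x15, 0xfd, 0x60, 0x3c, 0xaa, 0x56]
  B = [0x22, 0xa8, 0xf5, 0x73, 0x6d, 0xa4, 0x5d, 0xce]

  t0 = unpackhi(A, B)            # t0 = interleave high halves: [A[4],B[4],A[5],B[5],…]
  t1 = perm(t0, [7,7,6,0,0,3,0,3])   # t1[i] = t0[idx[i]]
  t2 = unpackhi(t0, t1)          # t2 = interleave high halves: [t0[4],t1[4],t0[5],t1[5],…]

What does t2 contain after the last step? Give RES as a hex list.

  t0: 60 6d 3c a4 aa 5d 56 ce
  t1: ce ce 56 60 60 a4 60 a4
  t2: aa 60 5d a4 56 60 ce a4

RES = [ 0xaa  0x60  0x5d  0xa4  0x56  0x60  0xce  0xa4 ]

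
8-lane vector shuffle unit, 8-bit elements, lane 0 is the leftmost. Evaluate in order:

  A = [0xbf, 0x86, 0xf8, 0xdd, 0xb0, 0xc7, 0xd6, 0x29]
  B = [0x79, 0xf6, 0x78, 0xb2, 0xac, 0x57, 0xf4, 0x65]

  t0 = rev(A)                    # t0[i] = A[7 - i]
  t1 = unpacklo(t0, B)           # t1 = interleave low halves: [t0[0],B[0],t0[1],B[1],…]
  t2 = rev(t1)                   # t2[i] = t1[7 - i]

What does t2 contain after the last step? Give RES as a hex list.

t0 = [0x29, 0xd6, 0xc7, 0xb0, 0xdd, 0xf8, 0x86, 0xbf]
t1 = [0x29, 0x79, 0xd6, 0xf6, 0xc7, 0x78, 0xb0, 0xb2]
t2 = [0xb2, 0xb0, 0x78, 0xc7, 0xf6, 0xd6, 0x79, 0x29]

RES = [0xb2, 0xb0, 0x78, 0xc7, 0xf6, 0xd6, 0x79, 0x29]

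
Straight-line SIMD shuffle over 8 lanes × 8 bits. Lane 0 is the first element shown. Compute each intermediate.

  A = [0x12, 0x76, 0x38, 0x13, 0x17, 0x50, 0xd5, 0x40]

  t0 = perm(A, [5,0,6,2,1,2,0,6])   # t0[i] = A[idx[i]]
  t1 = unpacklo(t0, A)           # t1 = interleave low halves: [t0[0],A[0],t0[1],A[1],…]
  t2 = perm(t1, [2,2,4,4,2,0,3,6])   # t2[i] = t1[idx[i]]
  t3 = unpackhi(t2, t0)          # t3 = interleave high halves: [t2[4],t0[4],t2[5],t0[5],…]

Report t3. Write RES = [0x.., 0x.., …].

→ t0 |50|12|d5|38|76|38|12|d5|
→ t1 |50|12|12|76|d5|38|38|13|
→ t2 |12|12|d5|d5|12|50|76|38|
→ t3 |12|76|50|38|76|12|38|d5|

RES = [ 0x12  0x76  0x50  0x38  0x76  0x12  0x38  0xd5 ]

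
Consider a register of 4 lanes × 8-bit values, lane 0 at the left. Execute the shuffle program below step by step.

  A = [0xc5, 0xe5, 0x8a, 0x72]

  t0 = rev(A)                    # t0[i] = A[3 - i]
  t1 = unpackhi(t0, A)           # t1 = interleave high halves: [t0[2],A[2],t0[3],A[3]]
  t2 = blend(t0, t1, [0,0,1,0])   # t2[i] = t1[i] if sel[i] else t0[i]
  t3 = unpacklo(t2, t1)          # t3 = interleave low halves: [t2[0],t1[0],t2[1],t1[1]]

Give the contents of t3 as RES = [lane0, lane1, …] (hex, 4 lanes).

→ t0 |72|8a|e5|c5|
→ t1 |e5|8a|c5|72|
→ t2 |72|8a|c5|c5|
→ t3 |72|e5|8a|8a|

RES = [ 0x72  0xe5  0x8a  0x8a ]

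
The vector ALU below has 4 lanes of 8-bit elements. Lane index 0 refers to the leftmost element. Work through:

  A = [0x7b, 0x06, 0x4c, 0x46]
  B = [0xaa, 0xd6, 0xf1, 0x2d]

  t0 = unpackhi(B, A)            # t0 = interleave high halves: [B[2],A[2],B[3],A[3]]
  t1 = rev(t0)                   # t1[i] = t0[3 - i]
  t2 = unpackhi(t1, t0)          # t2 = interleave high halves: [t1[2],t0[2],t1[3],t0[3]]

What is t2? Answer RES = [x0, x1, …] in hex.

→ t0 |f1|4c|2d|46|
→ t1 |46|2d|4c|f1|
→ t2 |4c|2d|f1|46|

RES = [0x4c, 0x2d, 0xf1, 0x46]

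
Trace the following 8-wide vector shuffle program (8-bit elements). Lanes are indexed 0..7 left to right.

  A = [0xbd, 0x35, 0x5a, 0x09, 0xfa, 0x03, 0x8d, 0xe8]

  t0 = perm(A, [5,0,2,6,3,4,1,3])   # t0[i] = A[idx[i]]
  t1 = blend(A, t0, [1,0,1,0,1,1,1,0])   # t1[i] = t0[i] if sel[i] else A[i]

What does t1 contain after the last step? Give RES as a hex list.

RES = [ 0x03  0x35  0x5a  0x09  0x09  0xfa  0x35  0xe8 ]

→ t0 |03|bd|5a|8d|09|fa|35|09|
→ t1 |03|35|5a|09|09|fa|35|e8|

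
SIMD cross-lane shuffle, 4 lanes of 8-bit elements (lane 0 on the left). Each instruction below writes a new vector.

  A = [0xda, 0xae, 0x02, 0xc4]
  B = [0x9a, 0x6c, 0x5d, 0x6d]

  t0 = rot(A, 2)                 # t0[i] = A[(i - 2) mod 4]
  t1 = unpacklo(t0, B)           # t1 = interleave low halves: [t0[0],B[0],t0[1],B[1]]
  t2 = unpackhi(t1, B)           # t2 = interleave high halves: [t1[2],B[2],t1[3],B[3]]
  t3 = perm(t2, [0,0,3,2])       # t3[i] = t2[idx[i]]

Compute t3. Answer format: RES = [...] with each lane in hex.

→ t0 |02|c4|da|ae|
→ t1 |02|9a|c4|6c|
→ t2 |c4|5d|6c|6d|
→ t3 |c4|c4|6d|6c|

RES = [ 0xc4  0xc4  0x6d  0x6c ]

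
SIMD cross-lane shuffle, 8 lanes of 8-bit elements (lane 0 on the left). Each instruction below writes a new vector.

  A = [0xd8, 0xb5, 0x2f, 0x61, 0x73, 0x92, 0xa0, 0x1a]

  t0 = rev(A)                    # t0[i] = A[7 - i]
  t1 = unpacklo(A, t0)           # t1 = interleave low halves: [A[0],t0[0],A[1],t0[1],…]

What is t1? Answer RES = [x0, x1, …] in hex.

RES = [ 0xd8  0x1a  0xb5  0xa0  0x2f  0x92  0x61  0x73 ]

t0 = [0x1a, 0xa0, 0x92, 0x73, 0x61, 0x2f, 0xb5, 0xd8]
t1 = [0xd8, 0x1a, 0xb5, 0xa0, 0x2f, 0x92, 0x61, 0x73]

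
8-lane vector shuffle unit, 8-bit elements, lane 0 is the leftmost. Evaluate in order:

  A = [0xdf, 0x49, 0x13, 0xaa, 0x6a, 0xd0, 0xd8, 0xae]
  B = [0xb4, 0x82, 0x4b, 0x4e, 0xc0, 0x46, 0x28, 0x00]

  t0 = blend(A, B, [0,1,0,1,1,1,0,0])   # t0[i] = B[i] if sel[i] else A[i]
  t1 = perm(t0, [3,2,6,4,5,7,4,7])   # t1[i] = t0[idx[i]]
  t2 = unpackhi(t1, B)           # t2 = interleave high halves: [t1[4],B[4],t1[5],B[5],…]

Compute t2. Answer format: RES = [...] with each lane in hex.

→ t0 |df|82|13|4e|c0|46|d8|ae|
→ t1 |4e|13|d8|c0|46|ae|c0|ae|
→ t2 |46|c0|ae|46|c0|28|ae|00|

RES = [0x46, 0xc0, 0xae, 0x46, 0xc0, 0x28, 0xae, 0x00]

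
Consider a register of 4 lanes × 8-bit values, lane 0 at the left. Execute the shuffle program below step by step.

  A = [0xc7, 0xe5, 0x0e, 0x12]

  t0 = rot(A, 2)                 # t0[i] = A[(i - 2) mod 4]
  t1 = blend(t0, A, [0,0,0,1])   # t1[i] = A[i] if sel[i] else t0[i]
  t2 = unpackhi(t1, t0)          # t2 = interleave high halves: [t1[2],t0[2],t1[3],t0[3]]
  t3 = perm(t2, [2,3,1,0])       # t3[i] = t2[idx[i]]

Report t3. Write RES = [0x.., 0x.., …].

→ t0 |0e|12|c7|e5|
→ t1 |0e|12|c7|12|
→ t2 |c7|c7|12|e5|
→ t3 |12|e5|c7|c7|

RES = [ 0x12  0xe5  0xc7  0xc7 ]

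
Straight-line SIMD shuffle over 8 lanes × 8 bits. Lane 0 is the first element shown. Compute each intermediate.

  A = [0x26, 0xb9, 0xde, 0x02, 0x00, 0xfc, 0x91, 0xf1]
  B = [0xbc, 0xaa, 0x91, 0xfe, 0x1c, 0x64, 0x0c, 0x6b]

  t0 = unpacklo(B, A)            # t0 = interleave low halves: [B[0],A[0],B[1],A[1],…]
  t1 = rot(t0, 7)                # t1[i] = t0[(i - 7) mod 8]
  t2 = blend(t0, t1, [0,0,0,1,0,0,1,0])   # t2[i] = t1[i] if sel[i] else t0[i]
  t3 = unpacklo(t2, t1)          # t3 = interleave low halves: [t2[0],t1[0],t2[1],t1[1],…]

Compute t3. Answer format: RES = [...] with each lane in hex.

RES = [0xbc, 0x26, 0x26, 0xaa, 0xaa, 0xb9, 0x91, 0x91]

t0 = [0xbc, 0x26, 0xaa, 0xb9, 0x91, 0xde, 0xfe, 0x02]
t1 = [0x26, 0xaa, 0xb9, 0x91, 0xde, 0xfe, 0x02, 0xbc]
t2 = [0xbc, 0x26, 0xaa, 0x91, 0x91, 0xde, 0x02, 0x02]
t3 = [0xbc, 0x26, 0x26, 0xaa, 0xaa, 0xb9, 0x91, 0x91]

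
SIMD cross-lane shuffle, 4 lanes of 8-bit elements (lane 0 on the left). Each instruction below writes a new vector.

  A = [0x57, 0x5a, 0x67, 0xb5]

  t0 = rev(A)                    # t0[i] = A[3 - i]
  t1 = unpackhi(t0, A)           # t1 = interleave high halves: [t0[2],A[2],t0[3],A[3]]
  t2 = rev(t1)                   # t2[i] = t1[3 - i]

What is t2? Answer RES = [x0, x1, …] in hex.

→ t0 |b5|67|5a|57|
→ t1 |5a|67|57|b5|
→ t2 |b5|57|67|5a|

RES = [ 0xb5  0x57  0x67  0x5a ]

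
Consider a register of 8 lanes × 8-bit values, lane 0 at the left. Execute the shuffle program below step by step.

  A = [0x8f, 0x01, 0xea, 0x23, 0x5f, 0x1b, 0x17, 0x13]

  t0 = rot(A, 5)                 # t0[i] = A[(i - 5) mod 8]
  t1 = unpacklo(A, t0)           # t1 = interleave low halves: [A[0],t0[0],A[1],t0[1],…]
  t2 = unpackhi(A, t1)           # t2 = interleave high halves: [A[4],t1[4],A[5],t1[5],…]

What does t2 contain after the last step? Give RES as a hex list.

RES = [0x5f, 0xea, 0x1b, 0x1b, 0x17, 0x23, 0x13, 0x17]

  t0: 23 5f 1b 17 13 8f 01 ea
  t1: 8f 23 01 5f ea 1b 23 17
  t2: 5f ea 1b 1b 17 23 13 17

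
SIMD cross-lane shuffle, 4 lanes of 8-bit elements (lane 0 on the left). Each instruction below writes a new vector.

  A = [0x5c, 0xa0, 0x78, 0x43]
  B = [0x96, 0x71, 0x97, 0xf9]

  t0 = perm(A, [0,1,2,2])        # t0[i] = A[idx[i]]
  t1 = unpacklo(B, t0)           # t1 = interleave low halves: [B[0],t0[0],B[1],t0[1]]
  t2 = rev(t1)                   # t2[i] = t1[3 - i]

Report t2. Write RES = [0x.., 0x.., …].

RES = [0xa0, 0x71, 0x5c, 0x96]

  t0: 5c a0 78 78
  t1: 96 5c 71 a0
  t2: a0 71 5c 96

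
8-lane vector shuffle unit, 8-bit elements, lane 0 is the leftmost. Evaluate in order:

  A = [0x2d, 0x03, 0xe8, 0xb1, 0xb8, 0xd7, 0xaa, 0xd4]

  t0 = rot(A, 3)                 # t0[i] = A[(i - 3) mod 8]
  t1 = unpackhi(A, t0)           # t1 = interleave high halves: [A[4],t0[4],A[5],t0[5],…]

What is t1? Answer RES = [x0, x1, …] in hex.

t0 = [0xd7, 0xaa, 0xd4, 0x2d, 0x03, 0xe8, 0xb1, 0xb8]
t1 = [0xb8, 0x03, 0xd7, 0xe8, 0xaa, 0xb1, 0xd4, 0xb8]

RES = [ 0xb8  0x03  0xd7  0xe8  0xaa  0xb1  0xd4  0xb8 ]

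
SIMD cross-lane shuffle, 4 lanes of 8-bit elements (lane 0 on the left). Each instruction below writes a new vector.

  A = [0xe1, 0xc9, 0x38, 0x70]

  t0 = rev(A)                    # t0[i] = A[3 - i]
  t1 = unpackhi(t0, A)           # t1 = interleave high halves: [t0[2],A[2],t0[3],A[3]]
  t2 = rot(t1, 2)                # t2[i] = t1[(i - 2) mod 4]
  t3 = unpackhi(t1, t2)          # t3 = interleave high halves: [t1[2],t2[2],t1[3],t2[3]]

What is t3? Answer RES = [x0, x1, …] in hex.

RES = [0xe1, 0xc9, 0x70, 0x38]

→ t0 |70|38|c9|e1|
→ t1 |c9|38|e1|70|
→ t2 |e1|70|c9|38|
→ t3 |e1|c9|70|38|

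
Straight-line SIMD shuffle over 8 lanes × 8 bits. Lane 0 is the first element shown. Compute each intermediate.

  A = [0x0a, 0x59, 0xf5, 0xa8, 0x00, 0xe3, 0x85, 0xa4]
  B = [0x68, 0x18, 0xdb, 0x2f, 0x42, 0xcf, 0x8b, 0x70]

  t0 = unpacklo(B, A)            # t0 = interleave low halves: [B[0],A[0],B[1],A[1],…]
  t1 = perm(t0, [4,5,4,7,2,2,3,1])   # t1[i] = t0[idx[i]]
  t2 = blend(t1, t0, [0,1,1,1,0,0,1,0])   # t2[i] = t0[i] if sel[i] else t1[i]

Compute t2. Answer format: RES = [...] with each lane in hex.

→ t0 |68|0a|18|59|db|f5|2f|a8|
→ t1 |db|f5|db|a8|18|18|59|0a|
→ t2 |db|0a|18|59|18|18|2f|0a|

RES = [ 0xdb  0x0a  0x18  0x59  0x18  0x18  0x2f  0x0a ]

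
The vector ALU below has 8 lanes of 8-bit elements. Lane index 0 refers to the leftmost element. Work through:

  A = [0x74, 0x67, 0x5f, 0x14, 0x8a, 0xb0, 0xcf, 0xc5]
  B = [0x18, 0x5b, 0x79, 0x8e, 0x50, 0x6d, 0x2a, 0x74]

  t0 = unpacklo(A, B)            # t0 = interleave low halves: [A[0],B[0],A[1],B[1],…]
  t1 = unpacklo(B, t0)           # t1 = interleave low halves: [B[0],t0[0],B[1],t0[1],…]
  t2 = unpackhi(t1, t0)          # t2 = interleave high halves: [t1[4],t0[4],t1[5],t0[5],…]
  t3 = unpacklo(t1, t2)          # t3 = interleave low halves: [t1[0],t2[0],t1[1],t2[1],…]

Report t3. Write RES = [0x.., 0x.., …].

RES = [0x18, 0x79, 0x74, 0x5f, 0x5b, 0x67, 0x18, 0x79]

→ t0 |74|18|67|5b|5f|79|14|8e|
→ t1 |18|74|5b|18|79|67|8e|5b|
→ t2 |79|5f|67|79|8e|14|5b|8e|
→ t3 |18|79|74|5f|5b|67|18|79|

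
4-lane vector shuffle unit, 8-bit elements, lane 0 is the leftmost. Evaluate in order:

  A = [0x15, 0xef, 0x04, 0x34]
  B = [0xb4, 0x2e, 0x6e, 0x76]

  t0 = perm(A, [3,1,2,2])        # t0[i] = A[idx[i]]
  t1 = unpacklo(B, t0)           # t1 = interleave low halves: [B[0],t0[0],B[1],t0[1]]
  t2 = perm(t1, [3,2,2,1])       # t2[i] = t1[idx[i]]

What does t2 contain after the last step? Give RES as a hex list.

  t0: 34 ef 04 04
  t1: b4 34 2e ef
  t2: ef 2e 2e 34

RES = [0xef, 0x2e, 0x2e, 0x34]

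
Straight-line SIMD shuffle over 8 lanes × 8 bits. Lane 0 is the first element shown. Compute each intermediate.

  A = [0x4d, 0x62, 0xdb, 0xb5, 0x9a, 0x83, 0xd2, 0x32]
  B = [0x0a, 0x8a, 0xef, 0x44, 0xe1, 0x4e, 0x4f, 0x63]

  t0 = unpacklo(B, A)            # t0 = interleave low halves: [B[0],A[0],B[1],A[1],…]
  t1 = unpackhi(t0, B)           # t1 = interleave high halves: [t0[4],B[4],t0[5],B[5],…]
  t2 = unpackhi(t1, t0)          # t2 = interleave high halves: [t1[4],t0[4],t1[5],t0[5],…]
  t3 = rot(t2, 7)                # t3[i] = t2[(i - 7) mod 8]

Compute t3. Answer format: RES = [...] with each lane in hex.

  t0: 0a 4d 8a 62 ef db 44 b5
  t1: ef e1 db 4e 44 4f b5 63
  t2: 44 ef 4f db b5 44 63 b5
  t3: ef 4f db b5 44 63 b5 44

RES = [0xef, 0x4f, 0xdb, 0xb5, 0x44, 0x63, 0xb5, 0x44]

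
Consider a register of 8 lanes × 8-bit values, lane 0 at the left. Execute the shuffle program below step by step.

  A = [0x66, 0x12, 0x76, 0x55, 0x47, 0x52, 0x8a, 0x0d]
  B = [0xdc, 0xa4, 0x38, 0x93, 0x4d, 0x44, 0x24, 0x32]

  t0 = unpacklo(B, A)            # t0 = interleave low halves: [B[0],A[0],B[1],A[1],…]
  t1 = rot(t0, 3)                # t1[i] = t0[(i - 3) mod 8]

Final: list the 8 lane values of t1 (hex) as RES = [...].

t0 = [0xdc, 0x66, 0xa4, 0x12, 0x38, 0x76, 0x93, 0x55]
t1 = [0x76, 0x93, 0x55, 0xdc, 0x66, 0xa4, 0x12, 0x38]

RES = [ 0x76  0x93  0x55  0xdc  0x66  0xa4  0x12  0x38 ]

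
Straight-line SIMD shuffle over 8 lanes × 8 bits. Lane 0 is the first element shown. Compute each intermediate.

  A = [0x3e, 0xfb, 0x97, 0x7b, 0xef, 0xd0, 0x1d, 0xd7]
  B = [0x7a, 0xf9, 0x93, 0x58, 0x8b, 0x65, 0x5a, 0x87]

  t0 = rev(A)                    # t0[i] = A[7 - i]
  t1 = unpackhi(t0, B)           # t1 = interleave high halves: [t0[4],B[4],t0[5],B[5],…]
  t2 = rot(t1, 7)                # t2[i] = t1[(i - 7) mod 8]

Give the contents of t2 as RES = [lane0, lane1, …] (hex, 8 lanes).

t0 = [0xd7, 0x1d, 0xd0, 0xef, 0x7b, 0x97, 0xfb, 0x3e]
t1 = [0x7b, 0x8b, 0x97, 0x65, 0xfb, 0x5a, 0x3e, 0x87]
t2 = [0x8b, 0x97, 0x65, 0xfb, 0x5a, 0x3e, 0x87, 0x7b]

RES = [ 0x8b  0x97  0x65  0xfb  0x5a  0x3e  0x87  0x7b ]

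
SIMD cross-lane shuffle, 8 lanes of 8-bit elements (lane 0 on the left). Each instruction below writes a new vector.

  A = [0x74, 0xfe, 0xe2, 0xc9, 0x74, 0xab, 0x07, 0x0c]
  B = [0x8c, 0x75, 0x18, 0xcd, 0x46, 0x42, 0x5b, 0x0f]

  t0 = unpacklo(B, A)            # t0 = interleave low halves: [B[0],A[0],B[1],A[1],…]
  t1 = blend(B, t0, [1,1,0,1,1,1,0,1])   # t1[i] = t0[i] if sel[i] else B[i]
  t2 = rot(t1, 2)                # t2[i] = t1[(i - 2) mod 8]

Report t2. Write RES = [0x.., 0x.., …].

RES = [ 0x5b  0xc9  0x8c  0x74  0x18  0xfe  0x18  0xe2 ]

→ t0 |8c|74|75|fe|18|e2|cd|c9|
→ t1 |8c|74|18|fe|18|e2|5b|c9|
→ t2 |5b|c9|8c|74|18|fe|18|e2|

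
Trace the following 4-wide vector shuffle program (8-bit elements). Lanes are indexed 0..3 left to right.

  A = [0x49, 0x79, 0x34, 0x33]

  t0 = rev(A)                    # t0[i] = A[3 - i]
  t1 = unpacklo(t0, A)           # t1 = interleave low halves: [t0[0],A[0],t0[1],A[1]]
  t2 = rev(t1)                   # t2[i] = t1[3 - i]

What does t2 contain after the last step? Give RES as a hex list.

  t0: 33 34 79 49
  t1: 33 49 34 79
  t2: 79 34 49 33

RES = [0x79, 0x34, 0x49, 0x33]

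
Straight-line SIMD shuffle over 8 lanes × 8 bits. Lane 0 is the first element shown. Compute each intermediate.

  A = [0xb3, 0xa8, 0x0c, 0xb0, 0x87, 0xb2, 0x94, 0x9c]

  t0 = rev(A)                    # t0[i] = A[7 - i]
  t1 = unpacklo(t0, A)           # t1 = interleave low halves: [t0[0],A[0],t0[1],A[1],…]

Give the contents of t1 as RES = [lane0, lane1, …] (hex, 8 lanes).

RES = [ 0x9c  0xb3  0x94  0xa8  0xb2  0x0c  0x87  0xb0 ]

  t0: 9c 94 b2 87 b0 0c a8 b3
  t1: 9c b3 94 a8 b2 0c 87 b0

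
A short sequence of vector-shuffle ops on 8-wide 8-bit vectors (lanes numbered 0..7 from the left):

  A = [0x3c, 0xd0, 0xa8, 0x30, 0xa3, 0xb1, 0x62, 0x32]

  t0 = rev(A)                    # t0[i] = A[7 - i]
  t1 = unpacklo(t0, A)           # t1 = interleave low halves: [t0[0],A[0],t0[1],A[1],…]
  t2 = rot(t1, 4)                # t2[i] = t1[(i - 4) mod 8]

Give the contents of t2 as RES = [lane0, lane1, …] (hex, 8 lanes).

→ t0 |32|62|b1|a3|30|a8|d0|3c|
→ t1 |32|3c|62|d0|b1|a8|a3|30|
→ t2 |b1|a8|a3|30|32|3c|62|d0|

RES = [0xb1, 0xa8, 0xa3, 0x30, 0x32, 0x3c, 0x62, 0xd0]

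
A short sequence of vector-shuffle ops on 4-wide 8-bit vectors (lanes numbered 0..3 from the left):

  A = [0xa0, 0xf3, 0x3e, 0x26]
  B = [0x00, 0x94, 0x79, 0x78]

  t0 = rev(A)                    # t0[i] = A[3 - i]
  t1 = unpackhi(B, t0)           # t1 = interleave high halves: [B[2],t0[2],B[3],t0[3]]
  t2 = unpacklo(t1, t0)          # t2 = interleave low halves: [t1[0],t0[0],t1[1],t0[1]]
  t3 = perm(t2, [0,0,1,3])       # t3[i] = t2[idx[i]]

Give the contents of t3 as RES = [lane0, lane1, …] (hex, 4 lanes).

  t0: 26 3e f3 a0
  t1: 79 f3 78 a0
  t2: 79 26 f3 3e
  t3: 79 79 26 3e

RES = [ 0x79  0x79  0x26  0x3e ]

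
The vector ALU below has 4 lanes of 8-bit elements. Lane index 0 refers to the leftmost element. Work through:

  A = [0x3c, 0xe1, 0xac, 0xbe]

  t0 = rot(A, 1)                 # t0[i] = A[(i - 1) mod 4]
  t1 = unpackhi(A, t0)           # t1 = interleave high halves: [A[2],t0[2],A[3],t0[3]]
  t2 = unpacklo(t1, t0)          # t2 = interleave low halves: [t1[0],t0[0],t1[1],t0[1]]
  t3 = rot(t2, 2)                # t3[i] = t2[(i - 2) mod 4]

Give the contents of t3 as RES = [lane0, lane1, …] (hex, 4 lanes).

RES = [0xe1, 0x3c, 0xac, 0xbe]

→ t0 |be|3c|e1|ac|
→ t1 |ac|e1|be|ac|
→ t2 |ac|be|e1|3c|
→ t3 |e1|3c|ac|be|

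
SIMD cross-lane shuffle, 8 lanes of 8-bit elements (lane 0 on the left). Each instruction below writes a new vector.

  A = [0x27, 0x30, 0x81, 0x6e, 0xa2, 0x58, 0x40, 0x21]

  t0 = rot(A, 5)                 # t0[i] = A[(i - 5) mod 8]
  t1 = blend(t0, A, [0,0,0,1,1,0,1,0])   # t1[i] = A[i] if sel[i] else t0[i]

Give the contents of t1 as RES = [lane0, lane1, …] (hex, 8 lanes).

t0 = [0x6e, 0xa2, 0x58, 0x40, 0x21, 0x27, 0x30, 0x81]
t1 = [0x6e, 0xa2, 0x58, 0x6e, 0xa2, 0x27, 0x40, 0x81]

RES = [ 0x6e  0xa2  0x58  0x6e  0xa2  0x27  0x40  0x81 ]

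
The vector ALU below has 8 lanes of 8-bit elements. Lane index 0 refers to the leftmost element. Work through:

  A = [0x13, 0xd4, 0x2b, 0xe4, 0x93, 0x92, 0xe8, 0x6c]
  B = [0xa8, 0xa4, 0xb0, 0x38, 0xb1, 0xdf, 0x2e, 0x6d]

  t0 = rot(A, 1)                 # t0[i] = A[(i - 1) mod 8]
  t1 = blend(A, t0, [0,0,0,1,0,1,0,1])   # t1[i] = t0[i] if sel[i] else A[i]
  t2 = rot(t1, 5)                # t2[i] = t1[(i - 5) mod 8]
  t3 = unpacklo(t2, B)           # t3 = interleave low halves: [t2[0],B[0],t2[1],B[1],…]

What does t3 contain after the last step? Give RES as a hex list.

t0 = [0x6c, 0x13, 0xd4, 0x2b, 0xe4, 0x93, 0x92, 0xe8]
t1 = [0x13, 0xd4, 0x2b, 0x2b, 0x93, 0x93, 0xe8, 0xe8]
t2 = [0x2b, 0x93, 0x93, 0xe8, 0xe8, 0x13, 0xd4, 0x2b]
t3 = [0x2b, 0xa8, 0x93, 0xa4, 0x93, 0xb0, 0xe8, 0x38]

RES = [0x2b, 0xa8, 0x93, 0xa4, 0x93, 0xb0, 0xe8, 0x38]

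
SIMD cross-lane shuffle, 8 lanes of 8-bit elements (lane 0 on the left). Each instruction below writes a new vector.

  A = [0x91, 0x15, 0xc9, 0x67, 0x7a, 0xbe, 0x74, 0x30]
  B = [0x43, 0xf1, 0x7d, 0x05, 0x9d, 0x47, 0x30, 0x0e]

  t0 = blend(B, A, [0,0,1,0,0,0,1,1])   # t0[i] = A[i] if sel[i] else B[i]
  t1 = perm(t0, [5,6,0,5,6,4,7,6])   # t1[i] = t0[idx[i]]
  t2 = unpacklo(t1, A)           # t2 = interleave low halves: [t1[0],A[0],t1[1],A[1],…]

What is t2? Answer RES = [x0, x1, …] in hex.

t0 = [0x43, 0xf1, 0xc9, 0x05, 0x9d, 0x47, 0x74, 0x30]
t1 = [0x47, 0x74, 0x43, 0x47, 0x74, 0x9d, 0x30, 0x74]
t2 = [0x47, 0x91, 0x74, 0x15, 0x43, 0xc9, 0x47, 0x67]

RES = [ 0x47  0x91  0x74  0x15  0x43  0xc9  0x47  0x67 ]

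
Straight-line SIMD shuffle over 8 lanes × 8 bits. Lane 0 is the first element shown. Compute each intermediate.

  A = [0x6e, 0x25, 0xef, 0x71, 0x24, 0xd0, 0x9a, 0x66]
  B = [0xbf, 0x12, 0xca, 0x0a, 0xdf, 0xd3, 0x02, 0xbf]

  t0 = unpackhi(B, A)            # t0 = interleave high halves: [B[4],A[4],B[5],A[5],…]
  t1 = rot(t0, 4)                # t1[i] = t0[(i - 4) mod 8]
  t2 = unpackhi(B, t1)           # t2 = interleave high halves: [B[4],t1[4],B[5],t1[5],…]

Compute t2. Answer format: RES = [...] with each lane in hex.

t0 = [0xdf, 0x24, 0xd3, 0xd0, 0x02, 0x9a, 0xbf, 0x66]
t1 = [0x02, 0x9a, 0xbf, 0x66, 0xdf, 0x24, 0xd3, 0xd0]
t2 = [0xdf, 0xdf, 0xd3, 0x24, 0x02, 0xd3, 0xbf, 0xd0]

RES = [ 0xdf  0xdf  0xd3  0x24  0x02  0xd3  0xbf  0xd0 ]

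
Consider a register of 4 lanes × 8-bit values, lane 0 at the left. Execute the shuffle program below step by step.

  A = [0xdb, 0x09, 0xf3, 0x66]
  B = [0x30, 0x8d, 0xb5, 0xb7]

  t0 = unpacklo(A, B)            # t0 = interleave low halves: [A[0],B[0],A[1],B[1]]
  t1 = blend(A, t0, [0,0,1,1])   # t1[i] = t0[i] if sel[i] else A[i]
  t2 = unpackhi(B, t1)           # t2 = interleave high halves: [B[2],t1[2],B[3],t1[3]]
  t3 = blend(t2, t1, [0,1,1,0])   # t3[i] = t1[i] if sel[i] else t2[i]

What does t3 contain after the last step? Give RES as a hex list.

t0 = [0xdb, 0x30, 0x09, 0x8d]
t1 = [0xdb, 0x09, 0x09, 0x8d]
t2 = [0xb5, 0x09, 0xb7, 0x8d]
t3 = [0xb5, 0x09, 0x09, 0x8d]

RES = [0xb5, 0x09, 0x09, 0x8d]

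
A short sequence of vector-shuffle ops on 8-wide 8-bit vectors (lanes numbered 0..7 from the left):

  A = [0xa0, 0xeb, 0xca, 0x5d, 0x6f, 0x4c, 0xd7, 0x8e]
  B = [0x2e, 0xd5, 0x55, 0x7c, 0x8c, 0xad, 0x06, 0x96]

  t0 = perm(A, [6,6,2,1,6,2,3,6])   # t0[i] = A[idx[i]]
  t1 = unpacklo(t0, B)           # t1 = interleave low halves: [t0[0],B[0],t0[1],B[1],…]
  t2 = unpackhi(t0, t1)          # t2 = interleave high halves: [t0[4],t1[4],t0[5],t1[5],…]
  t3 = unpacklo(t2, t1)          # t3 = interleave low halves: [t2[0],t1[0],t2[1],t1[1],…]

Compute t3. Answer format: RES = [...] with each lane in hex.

→ t0 |d7|d7|ca|eb|d7|ca|5d|d7|
→ t1 |d7|2e|d7|d5|ca|55|eb|7c|
→ t2 |d7|ca|ca|55|5d|eb|d7|7c|
→ t3 |d7|d7|ca|2e|ca|d7|55|d5|

RES = [ 0xd7  0xd7  0xca  0x2e  0xca  0xd7  0x55  0xd5 ]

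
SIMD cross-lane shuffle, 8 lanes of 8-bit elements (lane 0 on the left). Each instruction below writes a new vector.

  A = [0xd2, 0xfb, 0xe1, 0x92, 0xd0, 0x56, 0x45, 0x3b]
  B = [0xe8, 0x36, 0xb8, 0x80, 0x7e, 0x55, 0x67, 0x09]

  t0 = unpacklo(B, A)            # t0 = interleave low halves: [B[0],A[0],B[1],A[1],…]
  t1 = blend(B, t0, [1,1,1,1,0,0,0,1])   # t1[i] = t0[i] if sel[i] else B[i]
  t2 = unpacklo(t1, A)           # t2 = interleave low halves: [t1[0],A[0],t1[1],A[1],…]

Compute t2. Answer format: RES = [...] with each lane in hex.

  t0: e8 d2 36 fb b8 e1 80 92
  t1: e8 d2 36 fb 7e 55 67 92
  t2: e8 d2 d2 fb 36 e1 fb 92

RES = [0xe8, 0xd2, 0xd2, 0xfb, 0x36, 0xe1, 0xfb, 0x92]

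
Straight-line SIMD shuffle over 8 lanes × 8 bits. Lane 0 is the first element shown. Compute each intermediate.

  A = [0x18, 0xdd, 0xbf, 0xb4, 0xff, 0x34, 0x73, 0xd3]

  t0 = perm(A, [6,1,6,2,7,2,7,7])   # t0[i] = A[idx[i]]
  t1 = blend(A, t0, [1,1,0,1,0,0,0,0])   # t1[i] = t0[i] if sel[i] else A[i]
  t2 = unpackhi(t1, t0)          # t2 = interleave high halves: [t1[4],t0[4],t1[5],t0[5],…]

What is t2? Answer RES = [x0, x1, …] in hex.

RES = [ 0xff  0xd3  0x34  0xbf  0x73  0xd3  0xd3  0xd3 ]

t0 = [0x73, 0xdd, 0x73, 0xbf, 0xd3, 0xbf, 0xd3, 0xd3]
t1 = [0x73, 0xdd, 0xbf, 0xbf, 0xff, 0x34, 0x73, 0xd3]
t2 = [0xff, 0xd3, 0x34, 0xbf, 0x73, 0xd3, 0xd3, 0xd3]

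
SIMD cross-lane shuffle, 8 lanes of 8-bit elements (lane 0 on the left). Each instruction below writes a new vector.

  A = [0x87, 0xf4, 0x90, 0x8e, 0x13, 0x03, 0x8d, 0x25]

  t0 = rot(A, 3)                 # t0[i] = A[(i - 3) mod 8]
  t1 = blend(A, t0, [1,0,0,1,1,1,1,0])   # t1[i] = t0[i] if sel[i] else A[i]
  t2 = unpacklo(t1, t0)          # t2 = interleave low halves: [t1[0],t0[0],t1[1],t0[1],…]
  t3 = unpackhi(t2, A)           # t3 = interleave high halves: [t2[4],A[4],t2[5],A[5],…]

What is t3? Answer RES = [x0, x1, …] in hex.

RES = [0x90, 0x13, 0x25, 0x03, 0x87, 0x8d, 0x87, 0x25]

  t0: 03 8d 25 87 f4 90 8e 13
  t1: 03 f4 90 87 f4 90 8e 25
  t2: 03 03 f4 8d 90 25 87 87
  t3: 90 13 25 03 87 8d 87 25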